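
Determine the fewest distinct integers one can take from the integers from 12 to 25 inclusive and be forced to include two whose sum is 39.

9

Two chosen integers sum to 39 exactly when both halves of some pair {x, 39−x} with 14 ≤ x ≤ 39−x ≤ 25 are chosen — 6 such pairs.
The remaining 2 elements (those with no distinct partner in range) can never complete a 39-sum, so the worst case takes all of them and one from each pair: 2 + 6 = 8.
By pigeonhole, the 9th integer has to be the second member of some pair, so 8 + 1 = 9.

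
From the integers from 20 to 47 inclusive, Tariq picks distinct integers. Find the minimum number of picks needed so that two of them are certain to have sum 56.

A set avoiding the sum 56 can contain at most one of each pair {x, 56−x}, plus the 12 elements whose complement lies outside the range or equal to its own complement.
The integers 28, …, 47 (20 of them) are such a set: any two sum to at least 28+29 = 57 > 56.
Any 21st integer completes one of the 8 pairs, so 21 choices force a sum of 56.

21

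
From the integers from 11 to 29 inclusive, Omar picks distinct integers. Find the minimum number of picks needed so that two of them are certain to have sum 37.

Group the elements by complementary pair {x, 37−x}: {11,26}, {12,25}, {13,24}, …, giving 8 two-element pairs and 3 integers whose partner 37−x falls outside [11,29].
By the pigeonhole principle, treating each of those 11 groups as a pigeonhole, one can pick one integer per group — 11 integers — with no two summing to 37.
The 12th integer lands in an occupied pair, forcing a sum of 37.

12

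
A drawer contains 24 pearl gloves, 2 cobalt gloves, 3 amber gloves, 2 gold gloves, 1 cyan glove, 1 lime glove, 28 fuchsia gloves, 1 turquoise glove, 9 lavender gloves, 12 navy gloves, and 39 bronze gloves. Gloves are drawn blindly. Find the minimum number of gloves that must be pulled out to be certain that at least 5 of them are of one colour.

31

An adversary could hand out at most 4 gloves per colour (6 colours run out sooner): 4 + 2 + 3 + 2 + 1 + 1 + 4 + 1 + 4 + 4 + 4 = 30 gloves and still no colour has 5.
Pigeonhole: one more glove lands in a colour already at 4, so 31 draws are enough and 30 are not.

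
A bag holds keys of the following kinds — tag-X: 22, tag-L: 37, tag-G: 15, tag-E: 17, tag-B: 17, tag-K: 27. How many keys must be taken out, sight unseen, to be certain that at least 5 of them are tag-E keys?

123

In the worst case for collecting tag-E keys, every non-tag-E key comes out first.
There are 22 + 37 + 15 + 17 + 27 = 118 non-tag-E keys altogether.
After those, each further key must be tag-E, so 118 + 5 = 123 draws guarantee 5 tag-E keys.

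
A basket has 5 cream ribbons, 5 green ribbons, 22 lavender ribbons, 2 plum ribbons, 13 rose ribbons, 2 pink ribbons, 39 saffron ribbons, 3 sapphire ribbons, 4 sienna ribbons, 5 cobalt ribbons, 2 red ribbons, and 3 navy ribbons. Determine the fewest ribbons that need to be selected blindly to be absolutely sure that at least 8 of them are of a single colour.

By pigeonhole, put each drawn ribbon into a box by colour. The largest draw with every box below 8 takes min(count, 7) from each colour; colours with fewer than 7 contribute all they have.
Σ min(cᵢ, 7) = 5 + 5 + 7 + 2 + 7 + 2 + 7 + 3 + 4 + 5 + 2 + 3 = 52.
Draw number 52 + 1 = 53 must push one box to 8.

53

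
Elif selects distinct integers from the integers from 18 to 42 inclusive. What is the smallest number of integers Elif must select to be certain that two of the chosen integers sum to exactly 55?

16

A set avoiding the sum 55 can contain at most one of each pair {x, 55−x}, plus the 5 elements whose complement lies outside the range.
The integers 28, …, 42 (15 of them) are such a set: any two sum to at least 28+29 = 57 > 55.
Any 16th integer completes one of the 10 pairs, so 16 choices force a sum of 55.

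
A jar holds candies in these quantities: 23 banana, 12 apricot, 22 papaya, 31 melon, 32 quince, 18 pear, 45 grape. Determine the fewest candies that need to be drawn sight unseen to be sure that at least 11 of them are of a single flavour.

71

Pigeonhole: the 7 flavours are the holes; the candies drawn are the pigeons.
To avoid 11 of any one flavour, the worst case takes at most 10 of each flavour.
That gives 10 + 10 + 10 + 10 + 10 + 10 + 10 = 70 candies with no flavour reaching 11.
The next candy forces some flavour to 11, so 70 + 1 = 71.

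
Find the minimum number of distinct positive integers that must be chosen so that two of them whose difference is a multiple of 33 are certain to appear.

34

Integers whose pairwise differences are multiples of 33 are exactly those sharing a remainder mod 33. By pigeonhole, the 33 residue classes mod 33 are the pigeonholes.
With 33 integers one could put 1 in each residue class and have no class reach 2.
The 34th integer pushes some class to 2, so 33·1 + 1 = 34.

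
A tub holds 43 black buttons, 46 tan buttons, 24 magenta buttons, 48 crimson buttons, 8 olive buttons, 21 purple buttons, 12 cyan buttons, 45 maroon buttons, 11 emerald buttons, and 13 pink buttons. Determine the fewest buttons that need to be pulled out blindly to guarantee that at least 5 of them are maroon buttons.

In the worst case for collecting maroon buttons, every non-maroon button comes out first.
There are 43 + 46 + 24 + 48 + 8 + 21 + 12 + 11 + 13 = 226 non-maroon buttons altogether.
After those, each further button must be maroon, so 226 + 5 = 231 draws guarantee 5 maroon buttons.

231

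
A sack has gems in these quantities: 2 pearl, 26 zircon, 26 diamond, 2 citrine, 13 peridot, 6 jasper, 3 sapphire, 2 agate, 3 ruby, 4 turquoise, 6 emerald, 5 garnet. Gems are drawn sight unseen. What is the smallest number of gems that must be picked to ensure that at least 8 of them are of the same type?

55

The 12 types are the holes; the gems drawn are the pigeons.
To avoid 8 of any one type, the worst case takes at most 7 of each type, or every gem of a type that has fewer than 7.
That gives 2 + 7 + 7 + 2 + 7 + 6 + 3 + 2 + 3 + 4 + 6 + 5 = 54 gems with no type reaching 8.
The next gem forces some type to 8, so 54 + 1 = 55.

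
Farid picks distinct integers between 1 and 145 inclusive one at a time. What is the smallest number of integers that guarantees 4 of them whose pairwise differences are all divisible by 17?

Integers whose pairwise differences are multiples of 17 are exactly those sharing a remainder mod 17. The 17 residue classes mod 17 are the pigeonholes.
With 51 integers one could put 3 in each residue class and have no class reach 4.
The 52nd integer pushes some class to 4, so 17·3 + 1 = 52.

52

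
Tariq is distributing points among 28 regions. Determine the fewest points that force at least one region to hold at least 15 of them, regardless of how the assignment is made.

393

With 392 points one could put exactly 14 in each of the 28 regions, and no region would reach 15.
Pigeonhole: one more point must land in a region that already has 14, giving it 15.
So 28 × 14 + 1 = 393 points are required.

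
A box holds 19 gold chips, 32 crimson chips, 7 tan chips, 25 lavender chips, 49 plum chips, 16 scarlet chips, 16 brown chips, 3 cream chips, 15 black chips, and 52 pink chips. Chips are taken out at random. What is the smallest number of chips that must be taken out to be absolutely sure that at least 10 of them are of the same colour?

83

An adversary could hand out at most 9 chips per colour (tan, cream run out sooner): 9 + 9 + 7 + 9 + 9 + 9 + 9 + 3 + 9 + 9 = 82 chips and still no colour has 10.
By the pigeonhole principle, one more chip lands in a colour already at 9, so 83 draws are enough and 82 are not.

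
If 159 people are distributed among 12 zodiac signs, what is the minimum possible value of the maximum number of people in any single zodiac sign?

By pigeonhole, the 12 zodiac signs are the holes and the 159 people are the pigeons.
If every zodiac sign held at most 13 people, the total would be at most 12 × 13 = 156, which is less than 159.
So some zodiac sign holds at least ⌈159/12⌉ = 14 people.

14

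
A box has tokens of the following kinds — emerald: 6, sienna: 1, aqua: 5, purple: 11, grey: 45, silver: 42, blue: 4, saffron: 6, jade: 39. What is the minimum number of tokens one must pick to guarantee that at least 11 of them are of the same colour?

Pigeonhole: the 9 colours are the holes; the tokens drawn are the pigeons.
To avoid 11 of any one colour, the worst case takes at most 10 of each colour, or every token of a colour that has fewer than 10.
That gives 6 + 1 + 5 + 10 + 10 + 10 + 4 + 6 + 10 = 62 tokens with no colour reaching 11.
The next token forces some colour to 11, so 62 + 1 = 63.

63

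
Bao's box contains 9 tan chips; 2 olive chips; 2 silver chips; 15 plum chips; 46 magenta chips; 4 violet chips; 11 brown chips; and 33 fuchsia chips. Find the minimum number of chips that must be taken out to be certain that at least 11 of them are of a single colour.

An adversary could hand out at most 10 chips per colour (4 colours run out sooner): 9 + 2 + 2 + 10 + 10 + 4 + 10 + 10 = 57 chips and still no colour has 11.
One more chip lands in a colour already at 10, so 58 draws are enough and 57 are not.

58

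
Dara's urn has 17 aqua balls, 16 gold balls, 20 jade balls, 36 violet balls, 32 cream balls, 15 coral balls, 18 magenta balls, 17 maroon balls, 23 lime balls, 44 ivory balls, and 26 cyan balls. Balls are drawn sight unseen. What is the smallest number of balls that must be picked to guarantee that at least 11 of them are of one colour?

111

An adversary could hand out at most 10 balls per colour: 10 + 10 + 10 + 10 + 10 + 10 + 10 + 10 + 10 + 10 + 10 = 110 balls and still no colour has 11.
By pigeonhole, one more ball lands in a colour already at 10, so 111 draws are enough and 110 are not.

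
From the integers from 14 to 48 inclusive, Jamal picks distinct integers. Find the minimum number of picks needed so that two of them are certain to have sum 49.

25

Two chosen integers sum to 49 exactly when both halves of some pair {x, 49−x} with 14 ≤ x ≤ 49−x ≤ 35 are chosen — 11 such pairs.
The remaining 13 elements (those with no distinct partner in range) can never complete a 49-sum, so the worst case takes all of them and one from each pair: 13 + 11 = 24.
By the pigeonhole principle, the 25th integer has to be the second member of some pair, so 24 + 1 = 25.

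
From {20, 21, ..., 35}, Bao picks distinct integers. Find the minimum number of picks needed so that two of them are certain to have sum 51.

11

Group the elements by complementary pair {x, 51−x}: {20,31}, {21,30}, {22,29}, …, giving 6 two-element pairs and 4 integers whose partner 51−x falls outside [20,35].
By the pigeonhole principle, treating each of those 10 groups as a pigeonhole, one can pick one integer per group — 10 integers — with no two summing to 51.
The 11th integer lands in an occupied pair, forcing a sum of 51.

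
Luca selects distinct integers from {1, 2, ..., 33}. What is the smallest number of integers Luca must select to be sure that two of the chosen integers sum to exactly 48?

25

A set avoiding the sum 48 can contain at most one of each pair {x, 48−x}, plus the 15 elements whose complement lies outside the range or equal to its own complement.
The integers 1, …, 24 (24 of them) are such a set: any two sum to at least 1+2 = 3 and at most 23+24 = 47 < 48.
Any 25th integer completes one of the 9 pairs, so 25 choices force a sum of 48.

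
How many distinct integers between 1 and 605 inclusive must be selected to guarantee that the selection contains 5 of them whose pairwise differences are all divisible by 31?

125

Integers whose pairwise differences are multiples of 31 are exactly those sharing a remainder mod 31. The 31 residue classes mod 31 are the pigeonholes.
With 124 integers one could put 4 in each residue class and have no class reach 5.
The 125th integer pushes some class to 5, so 31·4 + 1 = 125.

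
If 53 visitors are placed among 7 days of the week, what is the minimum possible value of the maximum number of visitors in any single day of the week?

By pigeonhole, the 7 days of the week are the holes and the 53 visitors are the pigeons.
If every day of the week held at most 7 visitors, the total would be at most 7 × 7 = 49, which is less than 53.
So some day of the week holds at least ⌈53/7⌉ = 8 visitors.

8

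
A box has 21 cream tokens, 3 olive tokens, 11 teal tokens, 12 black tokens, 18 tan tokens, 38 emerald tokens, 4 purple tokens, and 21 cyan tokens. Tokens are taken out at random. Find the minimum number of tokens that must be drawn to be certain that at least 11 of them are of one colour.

An adversary could hand out at most 10 tokens per colour (olive, purple run out sooner): 10 + 3 + 10 + 10 + 10 + 10 + 4 + 10 = 67 tokens and still no colour has 11.
One more token lands in a colour already at 10, so 68 draws are enough and 67 are not.

68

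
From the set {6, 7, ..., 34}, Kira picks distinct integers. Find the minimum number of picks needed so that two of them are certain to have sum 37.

17

Two chosen integers sum to 37 exactly when both halves of some pair {x, 37−x} with 6 ≤ x ≤ 37−x ≤ 31 are chosen — 13 such pairs.
The remaining 3 elements (those with no distinct partner in range) can never complete a 37-sum, so the worst case takes all of them and one from each pair: 3 + 13 = 16.
By pigeonhole, the 17th integer has to be the second member of some pair, so 16 + 1 = 17.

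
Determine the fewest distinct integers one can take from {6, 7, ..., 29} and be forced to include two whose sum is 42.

17

A set avoiding the sum 42 can contain at most one of each pair {x, 42−x}, plus the 8 elements whose complement lies outside the range or equal to its own complement.
The integers 6, …, 21 (16 of them) are such a set: any two sum to at least 6+7 = 13 and at most 20+21 = 41 < 42.
By pigeonhole, any 17th integer completes one of the 8 pairs, so 17 choices force a sum of 42.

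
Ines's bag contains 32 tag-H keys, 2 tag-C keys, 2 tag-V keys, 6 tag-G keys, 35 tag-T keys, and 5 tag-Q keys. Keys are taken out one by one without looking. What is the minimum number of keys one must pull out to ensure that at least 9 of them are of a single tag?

The 6 tags are the holes; the keys drawn are the pigeons.
To avoid 9 of any one tag, the worst case takes at most 8 of each tag, or every key of a tag that has fewer than 8.
That gives 8 + 2 + 2 + 6 + 8 + 5 = 31 keys with no tag reaching 9.
The next key forces some tag to 9, so 31 + 1 = 32.

32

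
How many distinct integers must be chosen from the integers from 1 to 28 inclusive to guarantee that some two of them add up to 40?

21

Two chosen integers sum to 40 exactly when both halves of some pair {x, 40−x} with 12 ≤ x ≤ 40−x ≤ 28 are chosen — 8 such pairs.
The remaining 12 elements (those with no distinct partner in range) can never complete a 40-sum, so the worst case takes all of them and one from each pair: 12 + 8 = 20.
The 21st integer has to be the second member of some pair, so 20 + 1 = 21.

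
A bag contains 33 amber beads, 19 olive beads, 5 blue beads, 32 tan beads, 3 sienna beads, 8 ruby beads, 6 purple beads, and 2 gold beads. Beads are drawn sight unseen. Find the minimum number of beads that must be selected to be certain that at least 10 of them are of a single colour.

52

The 8 colours are the holes; the beads drawn are the pigeons.
To avoid 10 of any one colour, the worst case takes at most 9 of each colour, or every bead of a colour that has fewer than 9.
That gives 9 + 9 + 5 + 9 + 3 + 8 + 6 + 2 = 51 beads with no colour reaching 10.
The next bead forces some colour to 10, so 51 + 1 = 52.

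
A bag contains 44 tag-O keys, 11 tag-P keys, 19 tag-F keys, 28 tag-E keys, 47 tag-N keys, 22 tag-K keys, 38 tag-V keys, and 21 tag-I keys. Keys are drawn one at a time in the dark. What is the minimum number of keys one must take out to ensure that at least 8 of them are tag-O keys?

194

In the worst case for collecting tag-O keys, every non-tag-O key comes out first.
There are 11 + 19 + 28 + 47 + 22 + 38 + 21 = 186 non-tag-O keys altogether.
After those, each further key must be tag-O, so 186 + 8 = 194 draws guarantee 8 tag-O keys.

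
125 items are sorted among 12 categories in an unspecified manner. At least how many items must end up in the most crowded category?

11

By pigeonhole, the 12 categories are the holes and the 125 items are the pigeons.
If every category held at most 10 items, the total would be at most 12 × 10 = 120, which is less than 125.
So some category holds at least ⌈125/12⌉ = 11 items.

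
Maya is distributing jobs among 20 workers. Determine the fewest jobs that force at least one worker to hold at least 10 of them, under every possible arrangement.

With 180 jobs one could put exactly 9 in each of the 20 workers, and no worker would reach 10.
By pigeonhole, one more job must land in a worker that already has 9, giving it 10.
So 20 × 9 + 1 = 181 jobs are required.

181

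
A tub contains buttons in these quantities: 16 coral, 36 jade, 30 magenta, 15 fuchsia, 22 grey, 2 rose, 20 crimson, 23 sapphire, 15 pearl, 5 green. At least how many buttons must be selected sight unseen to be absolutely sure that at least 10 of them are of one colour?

Pigeonhole: the 10 colours are the holes; the buttons drawn are the pigeons.
To avoid 10 of any one colour, the worst case takes at most 9 of each colour, or every button of a colour that has fewer than 9.
That gives 9 + 9 + 9 + 9 + 9 + 2 + 9 + 9 + 9 + 5 = 79 buttons with no colour reaching 10.
The next button forces some colour to 10, so 79 + 1 = 80.

80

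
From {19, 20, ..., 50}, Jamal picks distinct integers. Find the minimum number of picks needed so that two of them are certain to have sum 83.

Two chosen integers sum to 83 exactly when both halves of some pair {x, 83−x} with 33 ≤ x ≤ 83−x ≤ 50 are chosen — 9 such pairs.
The remaining 14 elements (those with no distinct partner in range) can never complete a 83-sum, so the worst case takes all of them and one from each pair: 14 + 9 = 23.
By pigeonhole, the 24th integer has to be the second member of some pair, so 23 + 1 = 24.

24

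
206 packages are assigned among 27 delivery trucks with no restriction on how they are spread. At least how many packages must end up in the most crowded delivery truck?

8

The 27 delivery trucks are the holes and the 206 packages are the pigeons.
If every delivery truck held at most 7 packages, the total would be at most 27 × 7 = 189, which is less than 206.
So some delivery truck holds at least ⌈206/27⌉ = 8 packages.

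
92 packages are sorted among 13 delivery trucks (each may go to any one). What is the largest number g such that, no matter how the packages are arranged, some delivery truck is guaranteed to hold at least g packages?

8

By pigeonhole, the 13 delivery trucks are the holes and the 92 packages are the pigeons.
If every delivery truck held at most 7 packages, the total would be at most 13 × 7 = 91, which is less than 92.
So some delivery truck holds at least ⌈92/13⌉ = 8 packages.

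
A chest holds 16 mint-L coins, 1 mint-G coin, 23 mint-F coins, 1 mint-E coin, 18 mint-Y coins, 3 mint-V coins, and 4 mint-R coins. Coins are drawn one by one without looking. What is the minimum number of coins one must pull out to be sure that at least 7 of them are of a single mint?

28

By pigeonhole, the 7 mints are the holes; the coins drawn are the pigeons.
To avoid 7 of any one mint, the worst case takes at most 6 of each mint, or every coin of a mint that has fewer than 6.
That gives 6 + 1 + 6 + 1 + 6 + 3 + 4 = 27 coins with no mint reaching 7.
The next coin forces some mint to 7, so 27 + 1 = 28.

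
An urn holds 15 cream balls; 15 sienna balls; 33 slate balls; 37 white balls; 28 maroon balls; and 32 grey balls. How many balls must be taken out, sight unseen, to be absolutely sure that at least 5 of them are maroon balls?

In the worst case for collecting maroon balls, every non-maroon ball comes out first.
There are 15 + 15 + 33 + 37 + 32 = 132 non-maroon balls altogether.
After those, each further ball must be maroon, so 132 + 5 = 137 draws guarantee 5 maroon balls.

137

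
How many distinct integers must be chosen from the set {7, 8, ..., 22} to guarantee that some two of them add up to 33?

11

Group the elements by complementary pair {x, 33−x}: {11,22}, {12,21}, {13,20}, …, giving 6 two-element pairs and 4 integers whose partner 33−x falls outside [7,22].
Treating each of those 10 groups as a pigeonhole, one can pick one integer per group — 10 integers — with no two summing to 33.
The 11th integer lands in an occupied pair, forcing a sum of 33.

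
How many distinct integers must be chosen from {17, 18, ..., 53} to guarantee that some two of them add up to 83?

26

Two chosen integers sum to 83 exactly when both halves of some pair {x, 83−x} with 30 ≤ x ≤ 83−x ≤ 53 are chosen — 12 such pairs.
The remaining 13 elements (those with no distinct partner in range) can never complete a 83-sum, so the worst case takes all of them and one from each pair: 13 + 12 = 25.
The 26th integer has to be the second member of some pair, so 25 + 1 = 26.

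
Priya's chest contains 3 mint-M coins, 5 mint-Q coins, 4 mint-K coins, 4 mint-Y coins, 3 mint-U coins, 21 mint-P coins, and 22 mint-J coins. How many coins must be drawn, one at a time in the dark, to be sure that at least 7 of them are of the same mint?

An adversary could hand out at most 6 coins per mint (5 mints run out sooner): 3 + 5 + 4 + 4 + 3 + 6 + 6 = 31 coins and still no mint has 7.
Pigeonhole: one more coin lands in a mint already at 6, so 32 draws are enough and 31 are not.

32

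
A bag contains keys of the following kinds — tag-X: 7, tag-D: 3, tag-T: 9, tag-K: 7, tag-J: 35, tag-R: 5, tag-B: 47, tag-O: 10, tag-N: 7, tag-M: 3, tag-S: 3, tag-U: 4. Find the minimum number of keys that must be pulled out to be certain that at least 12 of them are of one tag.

81

The 12 tags are the holes; the keys drawn are the pigeons.
To avoid 12 of any one tag, the worst case takes at most 11 of each tag, or every key of a tag that has fewer than 11.
That gives 7 + 3 + 9 + 7 + 11 + 5 + 11 + 10 + 7 + 3 + 3 + 4 = 80 keys with no tag reaching 12.
The next key forces some tag to 12, so 80 + 1 = 81.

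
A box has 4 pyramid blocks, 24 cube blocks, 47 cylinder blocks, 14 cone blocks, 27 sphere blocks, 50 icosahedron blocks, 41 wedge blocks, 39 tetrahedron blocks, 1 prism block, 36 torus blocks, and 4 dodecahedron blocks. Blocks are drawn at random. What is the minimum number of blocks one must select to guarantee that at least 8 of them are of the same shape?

66

An adversary could hand out at most 7 blocks per shape (pyramid, prism, dodecahedron run out sooner): 4 + 7 + 7 + 7 + 7 + 7 + 7 + 7 + 1 + 7 + 4 = 65 blocks and still no shape has 8.
One more block lands in a shape already at 7, so 66 draws are enough and 65 are not.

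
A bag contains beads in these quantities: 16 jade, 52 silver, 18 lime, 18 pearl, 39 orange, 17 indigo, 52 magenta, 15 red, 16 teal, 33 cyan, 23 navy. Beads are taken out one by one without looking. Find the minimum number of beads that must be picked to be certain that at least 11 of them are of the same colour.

An adversary could hand out at most 10 beads per colour: 10 + 10 + 10 + 10 + 10 + 10 + 10 + 10 + 10 + 10 + 10 = 110 beads and still no colour has 11.
By pigeonhole, one more bead lands in a colour already at 10, so 111 draws are enough and 110 are not.

111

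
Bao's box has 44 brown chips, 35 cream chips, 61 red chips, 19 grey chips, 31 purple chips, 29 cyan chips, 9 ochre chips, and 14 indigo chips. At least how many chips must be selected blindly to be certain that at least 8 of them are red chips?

In the worst case for collecting red chips, every non-red chip comes out first.
There are 44 + 35 + 19 + 31 + 29 + 9 + 14 = 181 non-red chips altogether.
After those, each further chip must be red, so 181 + 8 = 189 draws guarantee 8 red chips.

189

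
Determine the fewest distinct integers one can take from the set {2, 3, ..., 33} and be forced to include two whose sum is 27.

A set avoiding the sum 27 can contain at most one of each pair {x, 27−x}, plus the 8 elements whose complement lies outside the range.
The integers 14, …, 33 (20 of them) are such a set: any two sum to at least 14+15 = 29 > 27.
Any 21st integer completes one of the 12 pairs, so 21 choices force a sum of 27.

21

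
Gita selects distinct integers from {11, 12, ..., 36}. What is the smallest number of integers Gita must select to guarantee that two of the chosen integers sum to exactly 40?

18

Group the elements by complementary pair {x, 40−x}: {11,29}, {12,28}, {13,27}, …, giving 9 two-element pairs, the single value 20 (it cannot pair with itself since the integers are distinct), and 7 integers whose partner 40−x falls outside [11,36].
Treating each of those 17 groups as a pigeonhole, one can pick one integer per group — 17 integers — with no two summing to 40.
The 18th integer lands in an occupied pair, forcing a sum of 40.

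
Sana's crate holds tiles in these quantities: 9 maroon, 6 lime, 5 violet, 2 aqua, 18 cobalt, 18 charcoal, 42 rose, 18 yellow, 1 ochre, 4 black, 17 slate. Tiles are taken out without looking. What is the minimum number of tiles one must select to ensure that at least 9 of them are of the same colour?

By pigeonhole, the 11 colours are the holes; the tiles drawn are the pigeons.
To avoid 9 of any one colour, the worst case takes at most 8 of each colour, or every tile of a colour that has fewer than 8.
That gives 8 + 6 + 5 + 2 + 8 + 8 + 8 + 8 + 1 + 4 + 8 = 66 tiles with no colour reaching 9.
The next tile forces some colour to 9, so 66 + 1 = 67.

67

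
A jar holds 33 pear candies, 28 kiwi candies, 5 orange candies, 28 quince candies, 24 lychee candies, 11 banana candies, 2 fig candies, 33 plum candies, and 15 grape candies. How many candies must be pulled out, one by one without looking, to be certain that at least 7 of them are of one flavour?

An adversary could hand out at most 6 candies per flavour (orange, fig run out sooner): 6 + 6 + 5 + 6 + 6 + 6 + 2 + 6 + 6 = 49 candies and still no flavour has 7.
One more candy lands in a flavour already at 6, so 50 draws are enough and 49 are not.

50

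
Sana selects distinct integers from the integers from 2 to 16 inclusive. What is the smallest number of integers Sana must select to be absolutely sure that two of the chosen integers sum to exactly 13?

Two chosen integers sum to 13 exactly when both halves of some pair {x, 13−x} with 2 ≤ x ≤ 13−x ≤ 11 are chosen — 5 such pairs.
The remaining 5 elements (those with no distinct partner in range) can never complete a 13-sum, so the worst case takes all of them and one from each pair: 5 + 5 = 10.
By pigeonhole, the 11th integer has to be the second member of some pair, so 10 + 1 = 11.

11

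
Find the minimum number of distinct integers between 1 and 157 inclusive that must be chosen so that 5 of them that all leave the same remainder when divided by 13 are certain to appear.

The 13 residue classes mod 13 are the pigeonholes.
With 52 integers one could put 4 in each residue class and have no class reach 5.
The 53rd integer pushes some class to 5, so 13·4 + 1 = 53.

53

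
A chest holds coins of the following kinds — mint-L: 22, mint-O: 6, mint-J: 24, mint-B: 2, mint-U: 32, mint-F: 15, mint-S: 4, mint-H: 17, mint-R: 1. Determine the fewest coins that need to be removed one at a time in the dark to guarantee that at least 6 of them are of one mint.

By the pigeonhole principle, the 9 mints are the holes; the coins drawn are the pigeons.
To avoid 6 of any one mint, the worst case takes at most 5 of each mint, or every coin of a mint that has fewer than 5.
That gives 5 + 5 + 5 + 2 + 5 + 5 + 4 + 5 + 1 = 37 coins with no mint reaching 6.
The next coin forces some mint to 6, so 37 + 1 = 38.

38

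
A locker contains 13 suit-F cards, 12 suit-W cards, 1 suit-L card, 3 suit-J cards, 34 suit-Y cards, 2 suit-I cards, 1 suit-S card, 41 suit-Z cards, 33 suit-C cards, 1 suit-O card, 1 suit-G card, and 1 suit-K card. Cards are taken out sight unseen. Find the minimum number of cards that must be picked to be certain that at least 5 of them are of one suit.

An adversary could hand out at most 4 cards per suit (7 suits run out sooner): 4 + 4 + 1 + 3 + 4 + 2 + 1 + 4 + 4 + 1 + 1 + 1 = 30 cards and still no suit has 5.
One more card lands in a suit already at 4, so 31 draws are enough and 30 are not.

31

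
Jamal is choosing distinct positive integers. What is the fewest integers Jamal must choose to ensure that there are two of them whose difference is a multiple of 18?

19

Integers whose pairwise differences are multiples of 18 are exactly those sharing a remainder mod 18. Pigeonhole: the 18 residue classes mod 18 are the pigeonholes.
With 18 integers one could put 1 in each residue class and have no class reach 2.
The 19th integer pushes some class to 2, so 18·1 + 1 = 19.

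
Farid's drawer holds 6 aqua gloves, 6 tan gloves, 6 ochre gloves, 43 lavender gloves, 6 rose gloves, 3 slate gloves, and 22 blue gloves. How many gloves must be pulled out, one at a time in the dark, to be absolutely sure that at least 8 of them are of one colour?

42

By pigeonhole, put each drawn glove into a box by colour. The largest draw with every box below 8 takes min(count, 7) from each colour; colours with fewer than 7 contribute all they have.
Σ min(cᵢ, 7) = 6 + 6 + 6 + 7 + 6 + 3 + 7 = 41.
Draw number 41 + 1 = 42 must push one box to 8.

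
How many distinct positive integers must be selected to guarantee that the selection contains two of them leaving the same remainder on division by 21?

22

The 21 residue classes mod 21 are the pigeonholes.
With 21 integers one could put 1 in each residue class and have no class reach 2.
The 22nd integer pushes some class to 2, so 21·1 + 1 = 22.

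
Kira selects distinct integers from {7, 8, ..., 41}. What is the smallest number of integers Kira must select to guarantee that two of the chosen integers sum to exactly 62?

Two chosen integers sum to 62 exactly when both halves of some pair {x, 62−x} with 21 ≤ x ≤ 62−x ≤ 41 are chosen — 10 such pairs.
The remaining 15 elements (those with no distinct partner in range) can never complete a 62-sum, so the worst case takes all of them and one from each pair: 15 + 10 = 25.
By the pigeonhole principle, the 26th integer has to be the second member of some pair, so 25 + 1 = 26.

26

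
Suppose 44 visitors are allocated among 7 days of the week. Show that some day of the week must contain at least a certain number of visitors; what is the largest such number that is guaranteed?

By pigeonhole, the 7 days of the week are the holes and the 44 visitors are the pigeons.
If every day of the week held at most 6 visitors, the total would be at most 7 × 6 = 42, which is less than 44.
So some day of the week holds at least ⌈44/7⌉ = 7 visitors.

7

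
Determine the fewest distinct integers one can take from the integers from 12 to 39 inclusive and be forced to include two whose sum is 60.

A set avoiding the sum 60 can contain at most one of each pair {x, 60−x}, plus the 10 elements whose complement lies outside the range or equal to its own complement.
The integers 12, …, 30 (19 of them) are such a set: any two sum to at least 12+13 = 25 and at most 29+30 = 59 < 60.
By pigeonhole, any 20th integer completes one of the 9 pairs, so 20 choices force a sum of 60.

20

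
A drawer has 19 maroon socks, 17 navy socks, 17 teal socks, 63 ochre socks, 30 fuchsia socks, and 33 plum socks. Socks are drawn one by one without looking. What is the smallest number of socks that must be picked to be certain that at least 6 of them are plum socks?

152

In the worst case for collecting plum socks, every non-plum sock comes out first.
There are 19 + 17 + 17 + 63 + 30 = 146 non-plum socks altogether.
After those, each further sock must be plum, so 146 + 6 = 152 draws guarantee 6 plum socks.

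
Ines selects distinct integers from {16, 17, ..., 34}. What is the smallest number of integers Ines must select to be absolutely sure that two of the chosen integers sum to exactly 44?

14

Group the elements by complementary pair {x, 44−x}: {16,28}, {17,27}, {18,26}, …, giving 6 two-element pairs, the single value 22 (it cannot pair with itself since the integers are distinct), and 6 integers whose partner 44−x falls outside [16,34].
Pigeonhole: treating each of those 13 groups as a pigeonhole, one can pick one integer per group — 13 integers — with no two summing to 44.
The 14th integer lands in an occupied pair, forcing a sum of 44.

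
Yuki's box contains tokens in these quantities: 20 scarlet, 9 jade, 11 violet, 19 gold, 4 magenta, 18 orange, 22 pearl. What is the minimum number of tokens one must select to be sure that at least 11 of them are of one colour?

Put each drawn token into a box by colour. The largest draw with every box below 11 takes min(count, 10) from each colour; colours with fewer than 10 contribute all they have.
Σ min(cᵢ, 10) = 10 + 9 + 10 + 10 + 4 + 10 + 10 = 63.
Draw number 63 + 1 = 64 must push one box to 11.

64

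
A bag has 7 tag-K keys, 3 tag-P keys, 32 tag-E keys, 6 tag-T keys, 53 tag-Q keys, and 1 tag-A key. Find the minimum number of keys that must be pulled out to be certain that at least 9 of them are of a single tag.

Put each drawn key into a box by tag. The largest draw with every box below 9 takes min(count, 8) from each tag; tags with fewer than 8 contribute all they have.
Σ min(cᵢ, 8) = 7 + 3 + 8 + 6 + 8 + 1 = 33.
Draw number 33 + 1 = 34 must push one box to 9.

34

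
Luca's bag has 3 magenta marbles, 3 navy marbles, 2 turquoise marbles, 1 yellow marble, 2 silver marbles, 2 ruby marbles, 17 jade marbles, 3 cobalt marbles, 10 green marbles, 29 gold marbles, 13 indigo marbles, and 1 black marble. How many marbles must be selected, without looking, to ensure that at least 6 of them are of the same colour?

38

Pigeonhole: the 12 colours are the holes; the marbles drawn are the pigeons.
To avoid 6 of any one colour, the worst case takes at most 5 of each colour, or every marble of a colour that has fewer than 5.
That gives 3 + 3 + 2 + 1 + 2 + 2 + 5 + 3 + 5 + 5 + 5 + 1 = 37 marbles with no colour reaching 6.
The next marble forces some colour to 6, so 37 + 1 = 38.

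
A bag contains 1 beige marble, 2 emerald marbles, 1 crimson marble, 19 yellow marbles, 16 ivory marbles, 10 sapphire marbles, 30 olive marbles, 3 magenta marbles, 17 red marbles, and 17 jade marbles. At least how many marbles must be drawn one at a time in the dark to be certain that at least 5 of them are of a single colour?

32

Put each drawn marble into a box by colour. The largest draw with every box below 5 takes min(count, 4) from each colour; colours with fewer than 4 contribute all they have.
Σ min(cᵢ, 4) = 1 + 2 + 1 + 4 + 4 + 4 + 4 + 3 + 4 + 4 = 31.
Draw number 31 + 1 = 32 must push one box to 5.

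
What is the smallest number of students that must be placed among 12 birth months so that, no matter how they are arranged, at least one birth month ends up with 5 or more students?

49

With 48 students one could put exactly 4 in each of the 12 birth months, and no birth month would reach 5.
One more student must land in a birth month that already has 4, giving it 5.
So 12 × 4 + 1 = 49 students are required.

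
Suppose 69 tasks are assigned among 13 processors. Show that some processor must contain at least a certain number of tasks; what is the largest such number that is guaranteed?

The 13 processors are the holes and the 69 tasks are the pigeons.
If every processor held at most 5 tasks, the total would be at most 13 × 5 = 65, which is less than 69.
So some processor holds at least ⌈69/13⌉ = 6 tasks.

6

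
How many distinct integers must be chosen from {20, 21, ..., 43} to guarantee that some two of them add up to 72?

Two chosen integers sum to 72 exactly when both halves of some pair {x, 72−x} with 29 ≤ x ≤ 72−x ≤ 43 are chosen — 7 such pairs.
The remaining 10 elements (those with no distinct partner in range) can never complete a 72-sum, so the worst case takes all of them and one from each pair: 10 + 7 = 17.
By the pigeonhole principle, the 18th integer has to be the second member of some pair, so 17 + 1 = 18.

18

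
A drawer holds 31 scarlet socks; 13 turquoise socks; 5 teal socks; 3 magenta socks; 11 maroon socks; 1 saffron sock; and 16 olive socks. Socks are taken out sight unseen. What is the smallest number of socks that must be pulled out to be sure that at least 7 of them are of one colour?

34

By the pigeonhole principle, the 7 colours are the holes; the socks drawn are the pigeons.
To avoid 7 of any one colour, the worst case takes at most 6 of each colour, or every sock of a colour that has fewer than 6.
That gives 6 + 6 + 5 + 3 + 6 + 1 + 6 = 33 socks with no colour reaching 7.
The next sock forces some colour to 7, so 33 + 1 = 34.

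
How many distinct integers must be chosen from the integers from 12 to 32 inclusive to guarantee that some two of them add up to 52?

16

Two chosen integers sum to 52 exactly when both halves of some pair {x, 52−x} with 20 ≤ x ≤ 52−x ≤ 32 are chosen — 6 such pairs.
The remaining 9 elements (those with no distinct partner in range) can never complete a 52-sum, so the worst case takes all of them and one from each pair: 9 + 6 = 15.
By the pigeonhole principle, the 16th integer has to be the second member of some pair, so 15 + 1 = 16.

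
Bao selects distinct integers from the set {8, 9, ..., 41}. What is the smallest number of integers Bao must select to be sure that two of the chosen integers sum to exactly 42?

Group the elements by complementary pair {x, 42−x}: {8,34}, {9,33}, {10,32}, …, giving 13 two-element pairs, the single value 21 (it cannot pair with itself since the integers are distinct), and 7 integers whose partner 42−x falls outside [8,41].
Treating each of those 21 groups as a pigeonhole, one can pick one integer per group — 21 integers — with no two summing to 42.
The 22nd integer lands in an occupied pair, forcing a sum of 42.

22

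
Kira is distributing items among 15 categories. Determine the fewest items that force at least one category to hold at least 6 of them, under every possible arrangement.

With 75 items one could put exactly 5 in each of the 15 categories, and no category would reach 6.
By the pigeonhole principle, one more item must land in a category that already has 5, giving it 6.
So 15 × 5 + 1 = 76 items are required.

76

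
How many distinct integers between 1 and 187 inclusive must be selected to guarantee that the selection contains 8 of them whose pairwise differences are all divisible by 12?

Integers whose pairwise differences are multiples of 12 are exactly those sharing a remainder mod 12. The 12 residue classes mod 12 are the pigeonholes.
With 84 integers one could put 7 in each residue class and have no class reach 8.
The 85th integer pushes some class to 8, so 12·7 + 1 = 85.

85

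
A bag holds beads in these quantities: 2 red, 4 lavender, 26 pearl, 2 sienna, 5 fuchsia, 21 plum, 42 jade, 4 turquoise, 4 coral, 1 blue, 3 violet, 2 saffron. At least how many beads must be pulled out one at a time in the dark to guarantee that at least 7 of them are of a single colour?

An adversary could hand out at most 6 beads per colour (9 colours run out sooner): 2 + 4 + 6 + 2 + 5 + 6 + 6 + 4 + 4 + 1 + 3 + 2 = 45 beads and still no colour has 7.
By pigeonhole, one more bead lands in a colour already at 6, so 46 draws are enough and 45 are not.

46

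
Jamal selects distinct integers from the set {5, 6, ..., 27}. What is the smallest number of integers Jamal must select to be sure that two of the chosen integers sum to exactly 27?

15

Two chosen integers sum to 27 exactly when both halves of some pair {x, 27−x} with 5 ≤ x ≤ 27−x ≤ 22 are chosen — 9 such pairs.
The remaining 5 elements (those with no distinct partner in range) can never complete a 27-sum, so the worst case takes all of them and one from each pair: 5 + 9 = 14.
By the pigeonhole principle, the 15th integer has to be the second member of some pair, so 14 + 1 = 15.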